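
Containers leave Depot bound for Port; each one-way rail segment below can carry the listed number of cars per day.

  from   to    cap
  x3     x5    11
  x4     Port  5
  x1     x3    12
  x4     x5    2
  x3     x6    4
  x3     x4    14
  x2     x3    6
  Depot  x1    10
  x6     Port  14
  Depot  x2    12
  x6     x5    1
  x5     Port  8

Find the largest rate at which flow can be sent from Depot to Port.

Augment Depot→x1→x3→x4→Port: bottleneck 5, flow now 5.
Augment Depot→x1→x3→x5→Port: bottleneck 5, flow now 10.
Augment Depot→x2→x3→x5→Port: bottleneck 3, flow now 13.
Augment Depot→x2→x3→x6→Port: bottleneck 3, flow now 16.
No augmenting path remains; maximum flow = 16.
In the residual graph, reachable from Depot: {Depot, x2}.
Min-cut edges: Depot→x1 (10), x2→x3 (6); capacity 10 + 6 = 16.
This cut is saturated, so no flow can exceed 16.

16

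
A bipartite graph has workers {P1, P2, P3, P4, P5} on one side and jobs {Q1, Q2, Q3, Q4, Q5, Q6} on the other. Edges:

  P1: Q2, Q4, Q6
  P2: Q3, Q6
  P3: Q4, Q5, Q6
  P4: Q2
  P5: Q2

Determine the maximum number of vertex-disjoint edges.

4

Unit-capacity flow: source→left, listed edges, right→sink; max matching = max flow.
Augmenting path P1→Q2 (+1); matched 1.
Augmenting path P2→Q3 (+1); matched 2.
Augmenting path P3→Q4 (+1); matched 3.
Augmenting path P4→Q2→P1→Q6 (+1); matched 4.
No augmenting path remains; maximum matching = 4.
König certificate: {P1, P2, P3, Q2} is a vertex cover of size 4 (every listed pair touches it), so no matching can be larger.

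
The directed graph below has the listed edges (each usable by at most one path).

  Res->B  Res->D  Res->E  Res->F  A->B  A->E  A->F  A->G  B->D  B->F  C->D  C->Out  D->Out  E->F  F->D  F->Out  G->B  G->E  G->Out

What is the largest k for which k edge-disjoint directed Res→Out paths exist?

Assign every edge capacity 1; by Menger, the answer equals the max flow.
Path Res→D→Out (+1); total 1.
Path Res→F→Out (+1); total 2.
No residual Res→Out path; max flow = 2.
Certifying cut of size 2: {D→Out, F→Out}.

2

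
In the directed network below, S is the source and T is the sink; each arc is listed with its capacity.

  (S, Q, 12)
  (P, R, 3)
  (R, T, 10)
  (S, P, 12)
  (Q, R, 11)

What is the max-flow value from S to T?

Augment S→P→R→T: bottleneck 3, flow now 3.
Augment S→Q→R→T: bottleneck 7, flow now 10.
No augmenting path remains; maximum flow = 10.
In the residual graph, reachable from S: {S, P, Q, R}.
Min-cut edges: R→T (10); capacity 10 = 10.
This cut is saturated, so no flow can exceed 10.

10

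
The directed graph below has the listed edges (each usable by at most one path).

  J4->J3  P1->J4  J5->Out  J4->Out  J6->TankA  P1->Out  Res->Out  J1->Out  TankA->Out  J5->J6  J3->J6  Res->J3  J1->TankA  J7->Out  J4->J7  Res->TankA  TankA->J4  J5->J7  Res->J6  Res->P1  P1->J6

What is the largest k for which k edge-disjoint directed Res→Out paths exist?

Assign every edge capacity 1; by Menger, the answer equals the max flow.
Path Res→Out (+1); total 1.
Path Res→P1→Out (+1); total 2.
Path Res→TankA→Out (+1); total 3.
Path Res→J6→TankA→J4→Out (+1); total 4.
No residual Res→Out path; max flow = 4.
Certifying cut of size 4: {J6→TankA, Res→Out, Res→P1, Res→TankA}.

4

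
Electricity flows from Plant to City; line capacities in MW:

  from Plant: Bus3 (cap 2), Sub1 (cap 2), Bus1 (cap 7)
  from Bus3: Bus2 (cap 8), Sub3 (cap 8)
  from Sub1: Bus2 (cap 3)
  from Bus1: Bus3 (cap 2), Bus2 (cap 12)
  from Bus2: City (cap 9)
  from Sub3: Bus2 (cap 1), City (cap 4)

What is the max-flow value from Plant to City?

Augment Plant→Bus3→Bus2→City: bottleneck 2, flow now 2.
Augment Plant→Sub1→Bus2→City: bottleneck 2, flow now 4.
Augment Plant→Bus1→Bus2→City: bottleneck 5, flow now 9.
Augment Plant→Bus1→Bus3→Sub3→City: bottleneck 2, flow now 11.
No augmenting path remains; maximum flow = 11.
In the residual graph, reachable from Plant: {Plant}.
Min-cut edges: Plant→Bus3 (2), Plant→Sub1 (2), Plant→Bus1 (7); capacity 2 + 2 + 7 = 11.
This cut is saturated, so no flow can exceed 11.

11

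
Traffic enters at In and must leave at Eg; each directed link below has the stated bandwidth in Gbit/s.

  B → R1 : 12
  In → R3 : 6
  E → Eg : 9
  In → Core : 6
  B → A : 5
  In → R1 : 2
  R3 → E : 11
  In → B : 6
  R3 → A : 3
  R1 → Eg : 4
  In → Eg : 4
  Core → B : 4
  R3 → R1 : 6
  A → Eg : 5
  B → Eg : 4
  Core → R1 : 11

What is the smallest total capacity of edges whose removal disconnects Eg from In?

Augment In→Eg: bottleneck 4, flow now 4.
Augment In→B→Eg: bottleneck 4, flow now 8.
Augment In→R1→Eg: bottleneck 2, flow now 10.
Augment In→Core→R1→Eg: bottleneck 2, flow now 12.
Augment In→R3→A→Eg: bottleneck 3, flow now 15.
Augment In→R3→E→Eg: bottleneck 3, flow now 18.
Augment In→B→A→Eg: bottleneck 2, flow now 20.
Augment In→Core→B→A→R3→E→Eg: bottleneck 3, flow now 23. (uses reverse residual edge)
No augmenting path remains; maximum flow = 23.
By max-flow min-cut, the minimum cut capacity equals the max flow.
In the residual graph, reachable from In: {In, Core, B, R1}.
Min-cut edges: In→R3 (6), In→Eg (4), B→A (5), B→Eg (4), R1→Eg (4); capacity 6 + 4 + 5 + 4 + 4 = 23.

23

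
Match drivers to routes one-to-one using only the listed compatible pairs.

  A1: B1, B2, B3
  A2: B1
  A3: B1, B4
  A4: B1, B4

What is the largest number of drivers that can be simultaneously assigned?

3

Unit-capacity flow: source→left, listed edges, right→sink; max matching = max flow.
Augmenting path A1→B1 (+1); matched 1.
Augmenting path A3→B4 (+1); matched 2.
Augmenting path A2→B1→A1→B2 (+1); matched 3.
No augmenting path remains; maximum matching = 3.
König certificate: {A1, B1, B4} is a vertex cover of size 3 (every listed pair touches it), so no matching can be larger.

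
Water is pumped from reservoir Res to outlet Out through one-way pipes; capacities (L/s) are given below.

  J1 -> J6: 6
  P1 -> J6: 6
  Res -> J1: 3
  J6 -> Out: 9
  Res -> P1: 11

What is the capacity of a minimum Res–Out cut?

Augment Res→J1→J6→Out: bottleneck 3, flow now 3.
Augment Res→P1→J6→Out: bottleneck 6, flow now 9.
No augmenting path remains; maximum flow = 9.
By max-flow min-cut, the minimum cut capacity equals the max flow.
In the residual graph, reachable from Res: {Res, P1}.
Min-cut edges: Res→J1 (3), P1→J6 (6); capacity 3 + 6 = 9.

9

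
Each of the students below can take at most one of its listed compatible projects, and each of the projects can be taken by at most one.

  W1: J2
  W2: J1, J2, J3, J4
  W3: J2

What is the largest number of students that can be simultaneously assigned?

2

Unit-capacity flow: source→left, listed edges, right→sink; max matching = max flow.
Augmenting path W1→J2 (+1); matched 1.
Augmenting path W2→J1 (+1); matched 2.
No augmenting path remains; maximum matching = 2.
König certificate: {W2, J2} is a vertex cover of size 2 (every listed pair touches it), so no matching can be larger.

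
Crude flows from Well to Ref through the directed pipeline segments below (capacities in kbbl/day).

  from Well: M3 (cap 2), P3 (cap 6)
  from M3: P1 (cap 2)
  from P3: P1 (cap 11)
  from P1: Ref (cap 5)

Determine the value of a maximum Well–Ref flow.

Augment Well→M3→P1→Ref: bottleneck 2, flow now 2.
Augment Well→P3→P1→Ref: bottleneck 3, flow now 5.
No augmenting path remains; maximum flow = 5.
In the residual graph, reachable from Well: {Well, M3, P3, P1}.
Min-cut edges: P1→Ref (5); capacity 5 = 5.
This cut is saturated, so no flow can exceed 5.

5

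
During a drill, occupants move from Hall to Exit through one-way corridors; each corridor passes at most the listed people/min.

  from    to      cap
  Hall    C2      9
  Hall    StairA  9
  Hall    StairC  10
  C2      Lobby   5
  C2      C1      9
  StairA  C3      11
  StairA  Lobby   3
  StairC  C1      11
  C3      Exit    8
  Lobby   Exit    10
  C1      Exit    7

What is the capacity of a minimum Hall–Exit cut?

21

Augment Hall→C2→Lobby→Exit: bottleneck 5, flow now 5.
Augment Hall→C2→C1→Exit: bottleneck 4, flow now 9.
Augment Hall→StairA→C3→Exit: bottleneck 8, flow now 17.
Augment Hall→StairA→Lobby→Exit: bottleneck 1, flow now 18.
Augment Hall→StairC→C1→Exit: bottleneck 3, flow now 21.
No augmenting path remains; maximum flow = 21.
By max-flow min-cut, the minimum cut capacity equals the max flow.
In the residual graph, reachable from Hall: {Hall, C2, StairC, C1}.
Min-cut edges: Hall→StairA (9), C2→Lobby (5), C1→Exit (7); capacity 9 + 5 + 7 = 21.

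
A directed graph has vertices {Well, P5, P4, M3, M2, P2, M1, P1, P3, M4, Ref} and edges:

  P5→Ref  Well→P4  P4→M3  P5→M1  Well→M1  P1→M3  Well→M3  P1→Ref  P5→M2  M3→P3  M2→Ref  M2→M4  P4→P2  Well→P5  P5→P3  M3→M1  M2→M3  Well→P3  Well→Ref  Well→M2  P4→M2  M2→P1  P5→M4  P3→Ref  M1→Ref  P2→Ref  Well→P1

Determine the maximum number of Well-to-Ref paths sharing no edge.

7

Assign every edge capacity 1; by Menger, the answer equals the max flow.
Path Well→Ref (+1); total 1.
Path Well→P5→Ref (+1); total 2.
Path Well→M2→Ref (+1); total 3.
Path Well→M1→Ref (+1); total 4.
Path Well→P1→Ref (+1); total 5.
Path Well→P3→Ref (+1); total 6.
Path Well→P4→P2→Ref (+1); total 7.
No residual Well→Ref path; max flow = 7.
Certifying cut of size 7: {M1→Ref, P3→Ref, Well→M2, Well→P1, Well→P4, Well→P5, Well→Ref}.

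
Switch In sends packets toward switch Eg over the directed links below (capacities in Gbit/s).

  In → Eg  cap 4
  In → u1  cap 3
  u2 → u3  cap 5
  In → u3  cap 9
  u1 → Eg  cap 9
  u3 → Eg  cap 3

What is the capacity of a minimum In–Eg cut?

10

Augment In→Eg: bottleneck 4, flow now 4.
Augment In→u1→Eg: bottleneck 3, flow now 7.
Augment In→u3→Eg: bottleneck 3, flow now 10.
No augmenting path remains; maximum flow = 10.
By max-flow min-cut, the minimum cut capacity equals the max flow.
In the residual graph, reachable from In: {In, u3}.
Min-cut edges: In→u1 (3), In→Eg (4), u3→Eg (3); capacity 3 + 4 + 3 = 10.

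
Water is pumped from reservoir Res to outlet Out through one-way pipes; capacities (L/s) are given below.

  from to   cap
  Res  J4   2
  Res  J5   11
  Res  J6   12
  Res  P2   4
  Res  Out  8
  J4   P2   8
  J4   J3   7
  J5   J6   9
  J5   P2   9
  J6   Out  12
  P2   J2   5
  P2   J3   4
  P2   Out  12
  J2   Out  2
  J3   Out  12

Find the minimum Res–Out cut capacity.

35

Augment Res→Out: bottleneck 8, flow now 8.
Augment Res→J6→Out: bottleneck 12, flow now 20.
Augment Res→P2→Out: bottleneck 4, flow now 24.
Augment Res→J4→P2→Out: bottleneck 2, flow now 26.
Augment Res→J5→P2→Out: bottleneck 6, flow now 32.
Augment Res→J5→P2→J2→Out: bottleneck 2, flow now 34.
Augment Res→J5→P2→J3→Out: bottleneck 1, flow now 35.
No augmenting path remains; maximum flow = 35.
By max-flow min-cut, the minimum cut capacity equals the max flow.
In the residual graph, reachable from Res: {Res, J5, J6}.
Min-cut edges: Res→J4 (2), Res→P2 (4), Res→Out (8), J5→P2 (9), J6→Out (12); capacity 2 + 4 + 8 + 9 + 12 = 35.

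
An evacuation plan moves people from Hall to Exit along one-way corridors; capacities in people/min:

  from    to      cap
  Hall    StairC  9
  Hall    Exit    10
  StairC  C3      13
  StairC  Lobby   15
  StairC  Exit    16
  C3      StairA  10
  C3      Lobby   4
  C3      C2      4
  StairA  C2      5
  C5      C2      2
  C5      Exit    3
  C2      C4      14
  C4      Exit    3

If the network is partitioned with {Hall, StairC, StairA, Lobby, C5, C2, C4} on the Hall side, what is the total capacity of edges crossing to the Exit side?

Edges leaving {Hall, StairC, StairA, Lobby, C5, C2, C4}: Hall→Exit (10), StairC→C3 (13), StairC→Exit (16), C5→Exit (3), C4→Exit (3).
Cut capacity = 10 + 13 + 16 + 3 + 3 = 45.

45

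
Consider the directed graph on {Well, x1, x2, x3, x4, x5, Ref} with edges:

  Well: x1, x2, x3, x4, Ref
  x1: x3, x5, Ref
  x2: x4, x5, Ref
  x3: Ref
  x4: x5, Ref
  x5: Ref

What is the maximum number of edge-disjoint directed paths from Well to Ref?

5

Assign every edge capacity 1; by Menger, the answer equals the max flow.
Path Well→Ref (+1); total 1.
Path Well→x1→Ref (+1); total 2.
Path Well→x2→Ref (+1); total 3.
Path Well→x3→Ref (+1); total 4.
Path Well→x4→Ref (+1); total 5.
No residual Well→Ref path; max flow = 5.
Certifying cut of size 5: {Well→Ref, Well→x1, Well→x2, Well→x3, Well→x4}.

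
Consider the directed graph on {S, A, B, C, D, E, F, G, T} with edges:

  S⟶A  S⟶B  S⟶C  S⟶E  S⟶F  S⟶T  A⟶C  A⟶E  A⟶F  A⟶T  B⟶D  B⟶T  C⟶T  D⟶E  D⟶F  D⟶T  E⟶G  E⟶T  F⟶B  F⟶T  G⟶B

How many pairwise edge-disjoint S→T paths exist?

Assign every edge capacity 1; by Menger, the answer equals the max flow.
Path S→T (+1); total 1.
Path S→A→T (+1); total 2.
Path S→B→T (+1); total 3.
Path S→C→T (+1); total 4.
Path S→E→T (+1); total 5.
Path S→F→T (+1); total 6.
No residual S→T path; max flow = 6.
Certifying cut of size 6: {S→A, S→B, S→C, S→E, S→F, S→T}.

6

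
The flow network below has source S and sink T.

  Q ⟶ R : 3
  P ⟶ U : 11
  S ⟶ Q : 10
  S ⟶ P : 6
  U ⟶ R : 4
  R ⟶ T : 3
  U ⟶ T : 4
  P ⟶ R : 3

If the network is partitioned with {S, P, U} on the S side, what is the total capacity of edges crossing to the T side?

Edges leaving {S, P, U}: S→Q (10), P→R (3), U→R (4), U→T (4).
Cut capacity = 10 + 3 + 4 + 4 = 21.

21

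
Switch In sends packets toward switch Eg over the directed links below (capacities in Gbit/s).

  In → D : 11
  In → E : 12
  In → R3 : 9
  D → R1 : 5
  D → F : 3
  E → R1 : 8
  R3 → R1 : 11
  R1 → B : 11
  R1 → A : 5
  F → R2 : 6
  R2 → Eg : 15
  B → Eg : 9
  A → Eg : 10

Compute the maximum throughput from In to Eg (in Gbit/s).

Augment In→D→R1→B→Eg: bottleneck 5, flow now 5.
Augment In→D→F→R2→Eg: bottleneck 3, flow now 8.
Augment In→E→R1→B→Eg: bottleneck 4, flow now 12.
Augment In→E→R1→A→Eg: bottleneck 4, flow now 16.
Augment In→R3→R1→A→Eg: bottleneck 1, flow now 17.
No augmenting path remains; maximum flow = 17.
In the residual graph, reachable from In: {In, D, E, R3, R1, B}.
Min-cut edges: D→F (3), R1→A (5), B→Eg (9); capacity 3 + 5 + 9 = 17.
This cut is saturated, so no flow can exceed 17.

17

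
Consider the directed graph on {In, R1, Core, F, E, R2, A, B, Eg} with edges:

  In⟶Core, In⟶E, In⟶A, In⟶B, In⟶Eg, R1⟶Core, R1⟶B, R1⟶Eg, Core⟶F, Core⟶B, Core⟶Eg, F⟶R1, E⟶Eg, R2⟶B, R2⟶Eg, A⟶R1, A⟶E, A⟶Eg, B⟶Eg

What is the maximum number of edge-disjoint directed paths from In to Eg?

Assign every edge capacity 1; by Menger, the answer equals the max flow.
Path In→Eg (+1); total 1.
Path In→Core→Eg (+1); total 2.
Path In→E→Eg (+1); total 3.
Path In→A→Eg (+1); total 4.
Path In→B→Eg (+1); total 5.
No residual In→Eg path; max flow = 5.
Certifying cut of size 5: {In→A, In→B, In→Core, In→E, In→Eg}.

5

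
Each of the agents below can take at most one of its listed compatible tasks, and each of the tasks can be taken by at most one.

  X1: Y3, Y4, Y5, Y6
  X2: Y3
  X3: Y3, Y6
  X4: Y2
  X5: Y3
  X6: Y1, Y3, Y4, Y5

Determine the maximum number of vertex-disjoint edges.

Unit-capacity flow: source→left, listed edges, right→sink; max matching = max flow.
Augmenting path X1→Y3 (+1); matched 1.
Augmenting path X3→Y6 (+1); matched 2.
Augmenting path X4→Y2 (+1); matched 3.
Augmenting path X6→Y1 (+1); matched 4.
Augmenting path X2→Y3→X1→Y4 (+1); matched 5.
No augmenting path remains; maximum matching = 5.
König certificate: {X1, X3, X4, X6, Y3} is a vertex cover of size 5 (every listed pair touches it), so no matching can be larger.

5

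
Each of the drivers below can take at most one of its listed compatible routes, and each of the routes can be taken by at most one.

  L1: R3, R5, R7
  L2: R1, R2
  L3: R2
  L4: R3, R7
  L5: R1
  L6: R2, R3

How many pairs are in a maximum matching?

Unit-capacity flow: source→left, listed edges, right→sink; max matching = max flow.
Augmenting path L1→R3 (+1); matched 1.
Augmenting path L2→R1 (+1); matched 2.
Augmenting path L3→R2 (+1); matched 3.
Augmenting path L4→R7 (+1); matched 4.
Augmenting path L6→R3→L1→R5 (+1); matched 5.
No augmenting path remains; maximum matching = 5.
König certificate: {L1, L4, L6, R1, R2} is a vertex cover of size 5 (every listed pair touches it), so no matching can be larger.

5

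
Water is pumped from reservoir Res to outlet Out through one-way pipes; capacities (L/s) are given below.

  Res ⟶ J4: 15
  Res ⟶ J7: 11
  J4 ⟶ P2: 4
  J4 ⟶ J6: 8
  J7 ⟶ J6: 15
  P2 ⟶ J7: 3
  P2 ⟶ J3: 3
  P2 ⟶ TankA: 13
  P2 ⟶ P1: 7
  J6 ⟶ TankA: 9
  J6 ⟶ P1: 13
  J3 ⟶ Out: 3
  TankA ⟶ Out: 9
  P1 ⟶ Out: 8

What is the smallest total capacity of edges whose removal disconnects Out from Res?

20

Augment Res→J4→P2→J3→Out: bottleneck 3, flow now 3.
Augment Res→J4→P2→TankA→Out: bottleneck 1, flow now 4.
Augment Res→J4→J6→TankA→Out: bottleneck 8, flow now 12.
Augment Res→J7→J6→P1→Out: bottleneck 8, flow now 20.
No augmenting path remains; maximum flow = 20.
By max-flow min-cut, the minimum cut capacity equals the max flow.
In the residual graph, reachable from Res: {Res, J4, J7, P2, J6, TankA, P1}.
Min-cut edges: P2→J3 (3), TankA→Out (9), P1→Out (8); capacity 3 + 9 + 8 = 20.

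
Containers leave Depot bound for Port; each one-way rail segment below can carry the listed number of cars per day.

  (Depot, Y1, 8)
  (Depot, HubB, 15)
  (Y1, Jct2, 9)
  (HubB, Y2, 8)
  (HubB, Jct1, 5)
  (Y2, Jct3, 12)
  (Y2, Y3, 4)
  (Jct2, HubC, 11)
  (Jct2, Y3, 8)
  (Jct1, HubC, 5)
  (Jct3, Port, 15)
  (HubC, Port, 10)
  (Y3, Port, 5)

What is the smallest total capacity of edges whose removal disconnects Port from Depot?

Augment Depot→Y1→Jct2→HubC→Port: bottleneck 8, flow now 8.
Augment Depot→HubB→Y2→Jct3→Port: bottleneck 8, flow now 16.
Augment Depot→HubB→Jct1→HubC→Port: bottleneck 2, flow now 18.
Augment Depot→HubB→Jct1→HubC→Jct2→Y3→Port: bottleneck 3, flow now 21. (uses reverse residual edge)
No augmenting path remains; maximum flow = 21.
By max-flow min-cut, the minimum cut capacity equals the max flow.
In the residual graph, reachable from Depot: {Depot, HubB}.
Min-cut edges: Depot→Y1 (8), HubB→Y2 (8), HubB→Jct1 (5); capacity 8 + 8 + 5 = 21.

21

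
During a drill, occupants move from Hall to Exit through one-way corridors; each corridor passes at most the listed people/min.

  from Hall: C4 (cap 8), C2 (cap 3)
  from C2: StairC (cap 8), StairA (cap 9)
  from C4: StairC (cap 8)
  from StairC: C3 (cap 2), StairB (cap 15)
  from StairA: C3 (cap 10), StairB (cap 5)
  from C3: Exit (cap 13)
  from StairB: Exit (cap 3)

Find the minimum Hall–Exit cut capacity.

8

Augment Hall→C2→StairC→C3→Exit: bottleneck 2, flow now 2.
Augment Hall→C2→StairC→StairB→Exit: bottleneck 1, flow now 3.
Augment Hall→C4→StairC→StairB→Exit: bottleneck 2, flow now 5.
Augment Hall→C4→StairC→C2→StairA→C3→Exit: bottleneck 3, flow now 8. (uses reverse residual edge)
No augmenting path remains; maximum flow = 8.
By max-flow min-cut, the minimum cut capacity equals the max flow.
In the residual graph, reachable from Hall: {Hall, C4, StairC, StairB}.
Min-cut edges: Hall→C2 (3), StairC→C3 (2), StairB→Exit (3); capacity 3 + 2 + 3 = 8.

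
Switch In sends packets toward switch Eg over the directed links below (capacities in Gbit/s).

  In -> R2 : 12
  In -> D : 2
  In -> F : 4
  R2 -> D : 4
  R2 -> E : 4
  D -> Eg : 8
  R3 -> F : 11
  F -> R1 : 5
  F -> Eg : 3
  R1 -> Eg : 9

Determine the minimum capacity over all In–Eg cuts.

Augment In→D→Eg: bottleneck 2, flow now 2.
Augment In→F→Eg: bottleneck 3, flow now 5.
Augment In→R2→D→Eg: bottleneck 4, flow now 9.
Augment In→F→R1→Eg: bottleneck 1, flow now 10.
No augmenting path remains; maximum flow = 10.
By max-flow min-cut, the minimum cut capacity equals the max flow.
In the residual graph, reachable from In: {In, R2, E}.
Min-cut edges: In→D (2), In→F (4), R2→D (4); capacity 2 + 4 + 4 = 10.

10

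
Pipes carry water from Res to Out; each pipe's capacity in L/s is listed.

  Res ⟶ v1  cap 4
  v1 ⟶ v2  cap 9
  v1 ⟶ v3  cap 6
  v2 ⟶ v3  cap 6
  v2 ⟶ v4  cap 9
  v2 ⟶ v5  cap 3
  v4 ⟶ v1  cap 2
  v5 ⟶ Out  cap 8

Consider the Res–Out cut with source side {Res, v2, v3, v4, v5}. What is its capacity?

14

Edges leaving {Res, v2, v3, v4, v5}: Res→v1 (4), v4→v1 (2), v5→Out (8).
Cut capacity = 4 + 2 + 8 = 14.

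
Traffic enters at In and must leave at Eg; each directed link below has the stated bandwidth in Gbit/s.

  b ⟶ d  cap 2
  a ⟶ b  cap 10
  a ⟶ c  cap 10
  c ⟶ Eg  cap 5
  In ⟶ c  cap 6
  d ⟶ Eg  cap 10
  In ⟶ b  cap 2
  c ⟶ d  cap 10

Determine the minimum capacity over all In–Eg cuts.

Augment In→c→Eg: bottleneck 5, flow now 5.
Augment In→b→d→Eg: bottleneck 2, flow now 7.
Augment In→c→d→Eg: bottleneck 1, flow now 8.
No augmenting path remains; maximum flow = 8.
By max-flow min-cut, the minimum cut capacity equals the max flow.
In the residual graph, reachable from In: {In}.
Min-cut edges: In→b (2), In→c (6); capacity 2 + 6 = 8.

8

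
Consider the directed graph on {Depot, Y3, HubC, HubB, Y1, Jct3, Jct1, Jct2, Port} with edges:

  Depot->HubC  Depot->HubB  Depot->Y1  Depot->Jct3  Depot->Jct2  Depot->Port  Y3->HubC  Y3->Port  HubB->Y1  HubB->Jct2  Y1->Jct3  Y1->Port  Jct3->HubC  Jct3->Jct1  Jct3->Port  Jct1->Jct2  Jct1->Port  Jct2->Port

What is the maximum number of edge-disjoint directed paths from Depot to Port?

5

Assign every edge capacity 1; by Menger, the answer equals the max flow.
Path Depot→Port (+1); total 1.
Path Depot→Y1→Port (+1); total 2.
Path Depot→Jct3→Port (+1); total 3.
Path Depot→Jct2→Port (+1); total 4.
Path Depot→HubB→Y1→Jct3→Jct1→Port (+1); total 5.
No residual Depot→Port path; max flow = 5.
Certifying cut of size 5: {Depot→HubB, Depot→Jct2, Depot→Jct3, Depot→Port, Depot→Y1}.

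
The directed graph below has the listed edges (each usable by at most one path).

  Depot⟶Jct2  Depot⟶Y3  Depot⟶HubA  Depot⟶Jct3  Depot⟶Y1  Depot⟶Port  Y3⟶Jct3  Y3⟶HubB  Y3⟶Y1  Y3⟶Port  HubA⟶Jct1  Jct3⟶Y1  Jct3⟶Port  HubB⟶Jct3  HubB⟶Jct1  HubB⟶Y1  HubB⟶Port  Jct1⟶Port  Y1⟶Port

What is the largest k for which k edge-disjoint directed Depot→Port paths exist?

5

Assign every edge capacity 1; by Menger, the answer equals the max flow.
Path Depot→Port (+1); total 1.
Path Depot→Y3→Port (+1); total 2.
Path Depot→Jct3→Port (+1); total 3.
Path Depot→Y1→Port (+1); total 4.
Path Depot→HubA→Jct1→Port (+1); total 5.
No residual Depot→Port path; max flow = 5.
Certifying cut of size 5: {Depot→HubA, Depot→Jct3, Depot→Port, Depot→Y1, Depot→Y3}.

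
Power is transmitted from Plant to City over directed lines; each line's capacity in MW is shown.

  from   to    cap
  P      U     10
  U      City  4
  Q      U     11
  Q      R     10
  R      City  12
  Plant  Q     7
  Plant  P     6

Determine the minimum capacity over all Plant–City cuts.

11

Augment Plant→P→U→City: bottleneck 4, flow now 4.
Augment Plant→Q→R→City: bottleneck 7, flow now 11.
No augmenting path remains; maximum flow = 11.
By max-flow min-cut, the minimum cut capacity equals the max flow.
In the residual graph, reachable from Plant: {Plant, P, U}.
Min-cut edges: Plant→Q (7), U→City (4); capacity 7 + 4 = 11.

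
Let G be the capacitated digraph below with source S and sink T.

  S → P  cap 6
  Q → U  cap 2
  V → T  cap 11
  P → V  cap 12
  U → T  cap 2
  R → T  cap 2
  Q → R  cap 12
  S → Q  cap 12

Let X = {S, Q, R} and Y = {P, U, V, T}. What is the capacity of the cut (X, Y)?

10

Edges leaving {S, Q, R}: S→P (6), Q→U (2), R→T (2).
Cut capacity = 6 + 2 + 2 = 10.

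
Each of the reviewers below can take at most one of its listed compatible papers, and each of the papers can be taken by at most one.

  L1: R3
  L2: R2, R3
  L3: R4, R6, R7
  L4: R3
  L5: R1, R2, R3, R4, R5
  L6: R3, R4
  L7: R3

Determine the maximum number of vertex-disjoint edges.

Unit-capacity flow: source→left, listed edges, right→sink; max matching = max flow.
Augmenting path L1→R3 (+1); matched 1.
Augmenting path L2→R2 (+1); matched 2.
Augmenting path L3→R4 (+1); matched 3.
Augmenting path L5→R1 (+1); matched 4.
Augmenting path L6→R4→L3→R6 (+1); matched 5.
No augmenting path remains; maximum matching = 5.
König certificate: {L2, L3, L5, L6, R3} is a vertex cover of size 5 (every listed pair touches it), so no matching can be larger.

5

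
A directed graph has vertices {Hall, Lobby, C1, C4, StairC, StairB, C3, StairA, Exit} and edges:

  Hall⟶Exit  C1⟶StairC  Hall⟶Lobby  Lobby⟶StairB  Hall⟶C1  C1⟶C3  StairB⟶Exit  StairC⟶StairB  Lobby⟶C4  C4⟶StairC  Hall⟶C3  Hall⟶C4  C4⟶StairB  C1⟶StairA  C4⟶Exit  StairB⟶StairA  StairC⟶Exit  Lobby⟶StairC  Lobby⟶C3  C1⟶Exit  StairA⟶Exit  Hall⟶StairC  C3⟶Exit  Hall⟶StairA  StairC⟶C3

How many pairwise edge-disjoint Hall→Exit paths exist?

7

Assign every edge capacity 1; by Menger, the answer equals the max flow.
Path Hall→Exit (+1); total 1.
Path Hall→C1→Exit (+1); total 2.
Path Hall→C4→Exit (+1); total 3.
Path Hall→StairC→Exit (+1); total 4.
Path Hall→C3→Exit (+1); total 5.
Path Hall→StairA→Exit (+1); total 6.
Path Hall→Lobby→StairB→Exit (+1); total 7.
No residual Hall→Exit path; max flow = 7.
Certifying cut of size 7: {Hall→C1, Hall→C3, Hall→C4, Hall→Exit, Hall→Lobby, Hall→StairA, Hall→StairC}.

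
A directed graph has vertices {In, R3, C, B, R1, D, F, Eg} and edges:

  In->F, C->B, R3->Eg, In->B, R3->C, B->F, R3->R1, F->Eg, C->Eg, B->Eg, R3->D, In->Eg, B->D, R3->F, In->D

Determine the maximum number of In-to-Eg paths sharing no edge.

Assign every edge capacity 1; by Menger, the answer equals the max flow.
Path In→Eg (+1); total 1.
Path In→B→Eg (+1); total 2.
Path In→F→Eg (+1); total 3.
No residual In→Eg path; max flow = 3.
Certifying cut of size 3: {In→B, In→Eg, In→F}.

3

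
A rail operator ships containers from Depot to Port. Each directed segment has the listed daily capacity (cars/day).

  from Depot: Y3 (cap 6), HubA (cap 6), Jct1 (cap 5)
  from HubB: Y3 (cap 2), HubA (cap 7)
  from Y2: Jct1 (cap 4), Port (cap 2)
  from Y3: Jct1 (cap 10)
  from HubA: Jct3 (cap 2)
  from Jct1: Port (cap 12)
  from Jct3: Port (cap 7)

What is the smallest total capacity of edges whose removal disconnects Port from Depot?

13

Augment Depot→Jct1→Port: bottleneck 5, flow now 5.
Augment Depot→Y3→Jct1→Port: bottleneck 6, flow now 11.
Augment Depot→HubA→Jct3→Port: bottleneck 2, flow now 13.
No augmenting path remains; maximum flow = 13.
By max-flow min-cut, the minimum cut capacity equals the max flow.
In the residual graph, reachable from Depot: {Depot, HubA}.
Min-cut edges: Depot→Y3 (6), Depot→Jct1 (5), HubA→Jct3 (2); capacity 6 + 5 + 2 = 13.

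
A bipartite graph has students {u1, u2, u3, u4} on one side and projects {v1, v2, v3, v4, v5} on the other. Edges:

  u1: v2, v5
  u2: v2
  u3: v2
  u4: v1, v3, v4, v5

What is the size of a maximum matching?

3

Unit-capacity flow: source→left, listed edges, right→sink; max matching = max flow.
Augmenting path u1→v2 (+1); matched 1.
Augmenting path u4→v1 (+1); matched 2.
Augmenting path u2→v2→u1→v5 (+1); matched 3.
No augmenting path remains; maximum matching = 3.
König certificate: {u1, u4, v2} is a vertex cover of size 3 (every listed pair touches it), so no matching can be larger.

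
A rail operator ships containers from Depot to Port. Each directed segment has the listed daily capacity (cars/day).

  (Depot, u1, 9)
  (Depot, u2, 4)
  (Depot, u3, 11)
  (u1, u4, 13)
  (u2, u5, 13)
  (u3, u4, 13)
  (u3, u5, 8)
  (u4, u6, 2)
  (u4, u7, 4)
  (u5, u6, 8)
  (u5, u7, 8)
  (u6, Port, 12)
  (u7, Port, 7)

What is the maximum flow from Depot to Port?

17

Augment Depot→u1→u4→u6→Port: bottleneck 2, flow now 2.
Augment Depot→u1→u4→u7→Port: bottleneck 4, flow now 6.
Augment Depot→u2→u5→u6→Port: bottleneck 4, flow now 10.
Augment Depot→u3→u5→u6→Port: bottleneck 4, flow now 14.
Augment Depot→u3→u5→u7→Port: bottleneck 3, flow now 17.
No augmenting path remains; maximum flow = 17.
In the residual graph, reachable from Depot: {Depot, u1, u2, u3, u4, u5, u7}.
Min-cut edges: u4→u6 (2), u5→u6 (8), u7→Port (7); capacity 2 + 8 + 7 = 17.
This cut is saturated, so no flow can exceed 17.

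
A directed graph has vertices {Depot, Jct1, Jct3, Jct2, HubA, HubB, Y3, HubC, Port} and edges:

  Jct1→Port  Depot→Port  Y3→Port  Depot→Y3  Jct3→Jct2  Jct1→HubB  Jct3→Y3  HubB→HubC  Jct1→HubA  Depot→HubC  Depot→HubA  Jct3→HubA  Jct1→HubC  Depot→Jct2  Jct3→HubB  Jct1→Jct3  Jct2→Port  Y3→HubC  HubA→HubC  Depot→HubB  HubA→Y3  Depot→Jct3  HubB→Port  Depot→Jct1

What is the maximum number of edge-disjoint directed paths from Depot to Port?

Assign every edge capacity 1; by Menger, the answer equals the max flow.
Path Depot→Port (+1); total 1.
Path Depot→Jct1→Port (+1); total 2.
Path Depot→Jct2→Port (+1); total 3.
Path Depot→HubB→Port (+1); total 4.
Path Depot→Y3→Port (+1); total 5.
No residual Depot→Port path; max flow = 5.
Certifying cut of size 5: {Depot→Jct1, Depot→Port, HubB→Port, Jct2→Port, Y3→Port}.

5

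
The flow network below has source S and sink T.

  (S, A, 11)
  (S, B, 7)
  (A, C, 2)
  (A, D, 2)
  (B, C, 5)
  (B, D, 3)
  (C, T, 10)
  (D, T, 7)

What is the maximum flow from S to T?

Augment S→A→C→T: bottleneck 2, flow now 2.
Augment S→A→D→T: bottleneck 2, flow now 4.
Augment S→B→C→T: bottleneck 5, flow now 9.
Augment S→B→D→T: bottleneck 2, flow now 11.
No augmenting path remains; maximum flow = 11.
In the residual graph, reachable from S: {S, A}.
Min-cut edges: S→B (7), A→C (2), A→D (2); capacity 7 + 2 + 2 = 11.
This cut is saturated, so no flow can exceed 11.

11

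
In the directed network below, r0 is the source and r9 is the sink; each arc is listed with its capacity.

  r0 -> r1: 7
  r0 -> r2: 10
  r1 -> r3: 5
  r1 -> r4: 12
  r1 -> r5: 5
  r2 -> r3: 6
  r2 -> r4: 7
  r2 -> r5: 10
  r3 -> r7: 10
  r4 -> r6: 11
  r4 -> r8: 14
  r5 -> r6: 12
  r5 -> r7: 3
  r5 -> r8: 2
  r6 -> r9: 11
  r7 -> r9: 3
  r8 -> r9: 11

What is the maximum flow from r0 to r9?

Augment r0→r1→r3→r7→r9: bottleneck 3, flow now 3.
Augment r0→r1→r4→r6→r9: bottleneck 4, flow now 7.
Augment r0→r2→r4→r6→r9: bottleneck 7, flow now 14.
Augment r0→r2→r5→r8→r9: bottleneck 2, flow now 16.
Augment r0→r2→r3→r1→r4→r8→r9: bottleneck 1, flow now 17. (uses reverse residual edge)
No augmenting path remains; maximum flow = 17.
In the residual graph, reachable from r0: {r0}.
Min-cut edges: r0→r1 (7), r0→r2 (10); capacity 7 + 10 = 17.
This cut is saturated, so no flow can exceed 17.

17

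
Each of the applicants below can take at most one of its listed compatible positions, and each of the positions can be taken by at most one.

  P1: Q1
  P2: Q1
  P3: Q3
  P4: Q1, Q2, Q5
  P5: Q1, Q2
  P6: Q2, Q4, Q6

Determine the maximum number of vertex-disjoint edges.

Unit-capacity flow: source→left, listed edges, right→sink; max matching = max flow.
Augmenting path P1→Q1 (+1); matched 1.
Augmenting path P3→Q3 (+1); matched 2.
Augmenting path P4→Q2 (+1); matched 3.
Augmenting path P6→Q4 (+1); matched 4.
Augmenting path P5→Q2→P4→Q5 (+1); matched 5.
No augmenting path remains; maximum matching = 5.
König certificate: {P3, P4, P5, P6, Q1} is a vertex cover of size 5 (every listed pair touches it), so no matching can be larger.

5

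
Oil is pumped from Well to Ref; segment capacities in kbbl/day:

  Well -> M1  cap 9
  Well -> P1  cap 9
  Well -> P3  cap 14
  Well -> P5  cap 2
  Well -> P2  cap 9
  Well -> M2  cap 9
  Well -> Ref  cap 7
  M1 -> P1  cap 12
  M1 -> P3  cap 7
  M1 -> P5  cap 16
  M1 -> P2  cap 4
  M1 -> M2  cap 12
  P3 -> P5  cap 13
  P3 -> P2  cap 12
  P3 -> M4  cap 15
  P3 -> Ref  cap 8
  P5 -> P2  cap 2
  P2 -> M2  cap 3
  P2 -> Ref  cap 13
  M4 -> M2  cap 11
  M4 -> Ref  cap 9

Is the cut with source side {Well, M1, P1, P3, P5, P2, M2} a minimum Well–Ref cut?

No — its capacity is 43, but the minimum cut has capacity 37.

Given cut capacity: 7 + 15 + 8 + 13 = 43.
Augment Well→Ref: bottleneck 7, flow now 7.
Augment Well→P3→Ref: bottleneck 8, flow now 15.
Augment Well→P2→Ref: bottleneck 9, flow now 24.
Augment Well→M1→P2→Ref: bottleneck 4, flow now 28.
Augment Well→P3→M4→Ref: bottleneck 6, flow now 34.
Augment Well→M1→P3→M4→Ref: bottleneck 3, flow now 37.
No augmenting path remains; maximum flow = 37.
In the residual graph, reachable from Well: {Well, M1, P1, P3, P5, P2, M4, M2}.
Min-cut edges: Well→Ref (7), P3→Ref (8), P2→Ref (13), M4→Ref (9); capacity 7 + 8 + 13 + 9 = 37.
Cut capacity 43 exceeds the max flow 37, so it is not minimum.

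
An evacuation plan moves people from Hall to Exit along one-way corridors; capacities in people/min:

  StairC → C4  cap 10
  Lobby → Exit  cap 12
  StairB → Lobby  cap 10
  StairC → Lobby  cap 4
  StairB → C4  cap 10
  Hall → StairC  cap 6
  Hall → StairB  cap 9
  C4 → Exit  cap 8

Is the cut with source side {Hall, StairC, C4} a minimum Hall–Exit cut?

No — its capacity is 21, but the minimum cut has capacity 15.

Given cut capacity: 9 + 4 + 8 = 21.
Augment Hall→StairC→C4→Exit: bottleneck 6, flow now 6.
Augment Hall→StairB→C4→Exit: bottleneck 2, flow now 8.
Augment Hall→StairB→Lobby→Exit: bottleneck 7, flow now 15.
No augmenting path remains; maximum flow = 15.
In the residual graph, reachable from Hall: {Hall}.
Min-cut edges: Hall→StairC (6), Hall→StairB (9); capacity 6 + 9 = 15.
Cut capacity 21 exceeds the max flow 15, so it is not minimum.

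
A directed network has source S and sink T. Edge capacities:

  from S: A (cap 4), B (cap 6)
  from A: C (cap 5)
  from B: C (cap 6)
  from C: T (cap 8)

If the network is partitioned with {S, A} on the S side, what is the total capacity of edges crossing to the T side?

Edges leaving {S, A}: S→B (6), A→C (5).
Cut capacity = 6 + 5 = 11.

11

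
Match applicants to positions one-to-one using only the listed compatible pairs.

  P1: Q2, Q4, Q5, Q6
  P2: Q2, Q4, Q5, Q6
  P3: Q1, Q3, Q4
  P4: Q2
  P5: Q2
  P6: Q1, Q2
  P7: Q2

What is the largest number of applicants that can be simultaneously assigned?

5

Unit-capacity flow: source→left, listed edges, right→sink; max matching = max flow.
Augmenting path P1→Q2 (+1); matched 1.
Augmenting path P2→Q4 (+1); matched 2.
Augmenting path P3→Q1 (+1); matched 3.
Augmenting path P4→Q2→P1→Q5 (+1); matched 4.
Augmenting path P6→Q1→P3→Q3 (+1); matched 5.
No augmenting path remains; maximum matching = 5.
König certificate: {P1, P2, P3, P6, Q2} is a vertex cover of size 5 (every listed pair touches it), so no matching can be larger.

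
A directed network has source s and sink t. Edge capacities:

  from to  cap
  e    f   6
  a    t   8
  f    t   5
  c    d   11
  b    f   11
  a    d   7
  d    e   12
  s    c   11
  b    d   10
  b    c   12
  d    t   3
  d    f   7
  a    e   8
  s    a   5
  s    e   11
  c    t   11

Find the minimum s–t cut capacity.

Augment s→a→t: bottleneck 5, flow now 5.
Augment s→c→t: bottleneck 11, flow now 16.
Augment s→e→f→t: bottleneck 5, flow now 21.
No augmenting path remains; maximum flow = 21.
By max-flow min-cut, the minimum cut capacity equals the max flow.
In the residual graph, reachable from s: {s, e, f}.
Min-cut edges: s→a (5), s→c (11), f→t (5); capacity 5 + 11 + 5 = 21.

21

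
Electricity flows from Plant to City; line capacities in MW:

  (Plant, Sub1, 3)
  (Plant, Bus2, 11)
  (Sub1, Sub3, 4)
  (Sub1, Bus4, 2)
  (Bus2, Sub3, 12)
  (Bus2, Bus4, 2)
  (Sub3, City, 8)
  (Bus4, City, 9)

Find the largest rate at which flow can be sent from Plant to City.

Augment Plant→Sub1→Sub3→City: bottleneck 3, flow now 3.
Augment Plant→Bus2→Sub3→City: bottleneck 5, flow now 8.
Augment Plant→Bus2→Bus4→City: bottleneck 2, flow now 10.
Augment Plant→Bus2→Sub3→Sub1→Bus4→City: bottleneck 2, flow now 12. (uses reverse residual edge)
No augmenting path remains; maximum flow = 12.
In the residual graph, reachable from Plant: {Plant, Sub1, Bus2, Sub3}.
Min-cut edges: Sub1→Bus4 (2), Bus2→Bus4 (2), Sub3→City (8); capacity 2 + 2 + 8 = 12.
This cut is saturated, so no flow can exceed 12.

12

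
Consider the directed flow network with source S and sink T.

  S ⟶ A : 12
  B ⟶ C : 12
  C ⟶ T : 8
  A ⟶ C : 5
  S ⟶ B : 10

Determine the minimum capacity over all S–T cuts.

8

Augment S→A→C→T: bottleneck 5, flow now 5.
Augment S→B→C→T: bottleneck 3, flow now 8.
No augmenting path remains; maximum flow = 8.
By max-flow min-cut, the minimum cut capacity equals the max flow.
In the residual graph, reachable from S: {S, A, B, C}.
Min-cut edges: C→T (8); capacity 8 = 8.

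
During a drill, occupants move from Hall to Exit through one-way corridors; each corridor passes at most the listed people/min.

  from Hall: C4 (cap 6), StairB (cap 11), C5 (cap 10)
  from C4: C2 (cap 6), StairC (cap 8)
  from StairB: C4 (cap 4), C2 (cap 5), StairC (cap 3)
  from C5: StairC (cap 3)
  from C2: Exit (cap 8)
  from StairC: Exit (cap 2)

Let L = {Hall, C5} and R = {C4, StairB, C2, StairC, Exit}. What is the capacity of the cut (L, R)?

Edges leaving {Hall, C5}: Hall→C4 (6), Hall→StairB (11), C5→StairC (3).
Cut capacity = 6 + 11 + 3 = 20.

20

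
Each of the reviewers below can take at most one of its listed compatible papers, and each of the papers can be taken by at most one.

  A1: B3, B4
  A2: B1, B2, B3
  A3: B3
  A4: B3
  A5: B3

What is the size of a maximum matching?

3

Unit-capacity flow: source→left, listed edges, right→sink; max matching = max flow.
Augmenting path A1→B3 (+1); matched 1.
Augmenting path A2→B1 (+1); matched 2.
Augmenting path A3→B3→A1→B4 (+1); matched 3.
No augmenting path remains; maximum matching = 3.
König certificate: {A1, A2, B3} is a vertex cover of size 3 (every listed pair touches it), so no matching can be larger.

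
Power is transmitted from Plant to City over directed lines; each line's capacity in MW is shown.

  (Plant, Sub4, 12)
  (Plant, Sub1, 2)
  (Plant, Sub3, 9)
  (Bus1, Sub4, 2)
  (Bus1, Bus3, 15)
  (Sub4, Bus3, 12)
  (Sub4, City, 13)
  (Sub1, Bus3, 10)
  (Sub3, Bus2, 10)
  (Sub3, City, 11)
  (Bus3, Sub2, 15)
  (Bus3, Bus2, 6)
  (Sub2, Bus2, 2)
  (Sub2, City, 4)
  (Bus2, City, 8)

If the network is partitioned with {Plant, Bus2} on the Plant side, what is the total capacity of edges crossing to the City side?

Edges leaving {Plant, Bus2}: Plant→Sub4 (12), Plant→Sub1 (2), Plant→Sub3 (9), Bus2→City (8).
Cut capacity = 12 + 2 + 9 + 8 = 31.

31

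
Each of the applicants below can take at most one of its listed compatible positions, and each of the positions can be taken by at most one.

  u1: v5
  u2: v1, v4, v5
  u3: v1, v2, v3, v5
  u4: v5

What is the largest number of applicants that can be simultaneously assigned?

Unit-capacity flow: source→left, listed edges, right→sink; max matching = max flow.
Augmenting path u1→v5 (+1); matched 1.
Augmenting path u2→v1 (+1); matched 2.
Augmenting path u3→v2 (+1); matched 3.
No augmenting path remains; maximum matching = 3.
König certificate: {u2, u3, v5} is a vertex cover of size 3 (every listed pair touches it), so no matching can be larger.

3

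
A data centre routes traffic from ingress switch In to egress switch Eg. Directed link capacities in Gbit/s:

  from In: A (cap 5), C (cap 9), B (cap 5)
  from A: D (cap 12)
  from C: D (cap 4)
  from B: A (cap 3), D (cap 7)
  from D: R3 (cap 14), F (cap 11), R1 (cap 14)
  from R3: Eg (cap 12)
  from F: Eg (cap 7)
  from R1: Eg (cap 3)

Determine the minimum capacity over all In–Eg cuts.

14

Augment In→A→D→R3→Eg: bottleneck 5, flow now 5.
Augment In→C→D→R3→Eg: bottleneck 4, flow now 9.
Augment In→B→D→R3→Eg: bottleneck 3, flow now 12.
Augment In→B→D→F→Eg: bottleneck 2, flow now 14.
No augmenting path remains; maximum flow = 14.
By max-flow min-cut, the minimum cut capacity equals the max flow.
In the residual graph, reachable from In: {In, C}.
Min-cut edges: In→A (5), In→B (5), C→D (4); capacity 5 + 5 + 4 = 14.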